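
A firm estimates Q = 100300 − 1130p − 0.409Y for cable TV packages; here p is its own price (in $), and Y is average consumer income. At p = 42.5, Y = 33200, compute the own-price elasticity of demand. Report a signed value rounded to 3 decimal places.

-1.241

At the given values, Q = 100300 − 1130(42.5) − 0.409(33200) = 38696.2.
∂Q/∂p = −1130.
E = (-1130) × (42.5/38696.2) = -1.24107…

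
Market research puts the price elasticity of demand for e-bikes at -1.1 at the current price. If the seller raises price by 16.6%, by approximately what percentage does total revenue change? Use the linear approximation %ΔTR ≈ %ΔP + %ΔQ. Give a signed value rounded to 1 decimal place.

-1.7%

%ΔQ ≈ Ed × %ΔP = (-1.1) × (+16.6%) = -18.2600%
%ΔTR ≈ %ΔP + %ΔQ = (+16.6%) + (-18.2600%) = -1.6600%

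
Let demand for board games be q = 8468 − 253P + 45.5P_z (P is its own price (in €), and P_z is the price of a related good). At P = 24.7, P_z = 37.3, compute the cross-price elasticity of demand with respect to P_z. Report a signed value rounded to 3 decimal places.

0.433

At the given values, q = 8468 − 253(24.7) + 45.5(37.3) = 3916.05.
∂q/∂P_z = 45.5.
E = (45.5) × (37.3/3916.05) = 0.43338…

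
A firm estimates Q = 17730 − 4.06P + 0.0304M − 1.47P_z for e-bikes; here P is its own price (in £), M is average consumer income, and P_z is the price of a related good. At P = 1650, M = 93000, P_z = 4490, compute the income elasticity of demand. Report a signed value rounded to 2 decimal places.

0.39

At the given values, Q = 17730 − 4.06(1650) + 0.0304(93000) − 1.47(4490) = 7257.9.
∂Q/∂M = 0.0304.
E = (0.0304) × (93000/7257.9) = 0.3895…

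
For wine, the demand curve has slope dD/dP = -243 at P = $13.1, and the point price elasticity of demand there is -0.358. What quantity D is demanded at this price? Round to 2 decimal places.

Ed = (dD/dP)·(P/D) ⇒ D = (dD/dP)·P/Ed = (-243)·13.1/(-0.358) = 8891.8994…

8891.90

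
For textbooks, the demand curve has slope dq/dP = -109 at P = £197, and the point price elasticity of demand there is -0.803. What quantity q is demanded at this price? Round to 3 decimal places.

26740.971

Ed = (dq/dP)·(P/q) ⇒ q = (dq/dP)·P/Ed = (-109)·197/(-0.803) = 26740.97135…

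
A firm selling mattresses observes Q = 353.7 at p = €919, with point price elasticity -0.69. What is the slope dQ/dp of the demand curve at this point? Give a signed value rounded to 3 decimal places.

Ed = (dQ/dp)·(p/Q) ⇒ dQ/dp = Ed·Q/p = (-0.69)·353.7/919 = -0.26556…

-0.266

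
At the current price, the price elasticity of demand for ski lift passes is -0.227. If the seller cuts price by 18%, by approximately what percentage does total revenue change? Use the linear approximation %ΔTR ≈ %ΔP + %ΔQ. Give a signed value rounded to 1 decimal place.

-13.9%

%ΔQ ≈ Ed × %ΔP = (-0.227) × (-18%) = +4.0860%
%ΔTR ≈ %ΔP + %ΔQ = (-18%) + (+4.0860%) = -13.9140%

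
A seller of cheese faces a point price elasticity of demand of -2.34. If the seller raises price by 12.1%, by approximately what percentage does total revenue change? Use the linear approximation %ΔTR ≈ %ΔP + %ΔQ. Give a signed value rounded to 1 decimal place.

-16.2%

%ΔQ ≈ Ed × %ΔP = (-2.34) × (+12.1%) = -28.3140%
%ΔTR ≈ %ΔP + %ΔQ = (+12.1%) + (-28.3140%) = -16.2140%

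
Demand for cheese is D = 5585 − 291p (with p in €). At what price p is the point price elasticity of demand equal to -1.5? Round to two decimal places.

Ed = −291p/(5585 − 291p). Set this equal to -1.5:
291p = 1.5·(5585 − 291p) ⇒ 291p(1 + 1.5) = 1.5·5585
p = 1.5·5585 / (291·2.5) = 11.5154…

11.52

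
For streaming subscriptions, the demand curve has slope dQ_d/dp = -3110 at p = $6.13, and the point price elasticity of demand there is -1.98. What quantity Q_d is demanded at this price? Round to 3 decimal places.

9628.434

Ed = (dQ_d/dp)·(p/Q_d) ⇒ Q_d = (dQ_d/dp)·p/Ed = (-3110)·6.13/(-1.98) = 9628.43434…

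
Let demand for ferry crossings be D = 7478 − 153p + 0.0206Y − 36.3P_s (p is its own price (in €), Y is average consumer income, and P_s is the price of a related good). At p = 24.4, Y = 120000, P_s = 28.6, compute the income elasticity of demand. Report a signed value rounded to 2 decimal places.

0.48

At the given values, D = 7478 − 153(24.4) + 0.0206(120000) − 36.3(28.6) = 5178.62.
∂D/∂Y = 0.0206.
E = (0.0206) × (120000/5178.62) = 0.4773…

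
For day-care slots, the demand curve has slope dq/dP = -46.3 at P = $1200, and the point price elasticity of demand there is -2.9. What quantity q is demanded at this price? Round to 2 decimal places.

19158.62

Ed = (dq/dP)·(P/q) ⇒ q = (dq/dP)·P/Ed = (-46.3)·1200/(-2.9) = 19158.6206…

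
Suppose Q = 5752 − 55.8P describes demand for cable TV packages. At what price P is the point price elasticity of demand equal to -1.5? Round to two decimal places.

Ed = −55.8P/(5752 − 55.8P). Set this equal to -1.5:
55.8P = 1.5·(5752 − 55.8P) ⇒ 55.8P(1 + 1.5) = 1.5·5752
P = 1.5·5752 / (55.8·2.5) = 61.8494…

61.85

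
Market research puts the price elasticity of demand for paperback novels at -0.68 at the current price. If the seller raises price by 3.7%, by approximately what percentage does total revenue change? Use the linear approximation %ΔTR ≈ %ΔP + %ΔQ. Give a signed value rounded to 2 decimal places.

+1.18%

%ΔQ ≈ Ed × %ΔP = (-0.68) × (+3.7%) = -2.5160%
%ΔTR ≈ %ΔP + %ΔQ = (+3.7%) + (-2.5160%) = +1.1840%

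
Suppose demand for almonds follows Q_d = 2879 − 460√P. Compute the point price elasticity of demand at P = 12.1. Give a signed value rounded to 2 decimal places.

-0.63

dQ_d/dP = −460/(2√P) = -66.1204. At P = 12.1, Q_d = 1278.89.
Ed = (dQ_d/dP)·(P/Q_d) = (-66.1204) × (12.1/1278.89) = -0.6255…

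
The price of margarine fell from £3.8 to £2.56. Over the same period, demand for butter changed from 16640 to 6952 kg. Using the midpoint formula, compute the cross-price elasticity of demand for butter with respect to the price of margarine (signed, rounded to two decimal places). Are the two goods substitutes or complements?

%ΔQ_{butter} = (6952 − 16640)/avg = -9688/11796 = -0.821295…
%ΔP_{margarine} = (2.56 − 3.8)/avg = -1.24/3.18 = -0.389937…
E_cross = (-9688/11796) / (-1.24/3.18) = 2.1062…
E_cross > 0 ⇒ the goods are substitutes.

2.11; substitutes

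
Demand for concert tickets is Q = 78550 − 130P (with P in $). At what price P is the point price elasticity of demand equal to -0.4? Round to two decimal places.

Ed = −130P/(78550 − 130P). Set this equal to -0.4:
130P = 0.4·(78550 − 130P) ⇒ 130P(1 + 0.4) = 0.4·78550
P = 0.4·78550 / (130·1.4) = 172.6373…

172.64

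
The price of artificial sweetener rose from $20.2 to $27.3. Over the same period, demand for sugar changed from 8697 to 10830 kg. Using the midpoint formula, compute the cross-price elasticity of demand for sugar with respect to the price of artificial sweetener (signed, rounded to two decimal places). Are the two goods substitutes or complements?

%ΔQ_{sugar} = (10830 − 8697)/avg = 2133/9763.5 = 0.218466…
%ΔP_{artificial sweetener} = (27.3 − 20.2)/avg = 7.1/23.75 = 0.298947…
E_cross = (2133/9763.5) / (7.1/23.75) = 0.7307…
E_cross > 0 ⇒ the goods are substitutes.

0.73; substitutes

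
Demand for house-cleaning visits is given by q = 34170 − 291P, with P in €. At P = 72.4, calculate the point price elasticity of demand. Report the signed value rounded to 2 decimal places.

-1.61

dq/dP = −291. At P = 72.4, q = 34170 − 291(72.4) = 13101.6.
Ed = (dq/dP)·(P/q) = −291 × (72.4/13101.6) = -1.6080…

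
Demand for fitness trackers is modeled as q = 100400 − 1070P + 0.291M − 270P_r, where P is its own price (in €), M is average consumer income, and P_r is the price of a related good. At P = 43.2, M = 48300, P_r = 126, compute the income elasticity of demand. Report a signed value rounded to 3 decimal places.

0.411

At the given values, q = 100400 − 1070(43.2) + 0.291(48300) − 270(126) = 34211.3.
∂q/∂M = 0.291.
E = (0.291) × (48300/34211.3) = 0.41083…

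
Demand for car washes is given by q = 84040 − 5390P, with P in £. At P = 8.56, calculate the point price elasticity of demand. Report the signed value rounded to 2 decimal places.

dq/dP = −5390. At P = 8.56, q = 84040 − 5390(8.56) = 37901.6.
Ed = (dq/dP)·(P/q) = −5390 × (8.56/37901.6) = -1.2173…

-1.22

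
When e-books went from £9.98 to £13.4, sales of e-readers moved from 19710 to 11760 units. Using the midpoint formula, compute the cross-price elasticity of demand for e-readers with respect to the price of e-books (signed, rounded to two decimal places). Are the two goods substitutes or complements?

-1.73; complements

%ΔQ_{e-readers} = (11760 − 19710)/avg = -7950/15735 = -0.505243…
%ΔP_{e-books} = (13.4 − 9.98)/avg = 3.42/11.69 = 0.292557…
E_cross = (-7950/15735) / (3.42/11.69) = -1.7269…
E_cross < 0 ⇒ the goods are complements.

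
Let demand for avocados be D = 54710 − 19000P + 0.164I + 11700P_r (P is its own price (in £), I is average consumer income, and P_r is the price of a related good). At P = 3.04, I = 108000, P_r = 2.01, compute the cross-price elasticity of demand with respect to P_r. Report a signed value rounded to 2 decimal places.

At the given values, D = 54710 − 19000(3.04) + 0.164(108000) + 11700(2.01) = 38179.
∂D/∂P_r = 11700.
E = (11700) × (2.01/38179) = 0.6159…

0.62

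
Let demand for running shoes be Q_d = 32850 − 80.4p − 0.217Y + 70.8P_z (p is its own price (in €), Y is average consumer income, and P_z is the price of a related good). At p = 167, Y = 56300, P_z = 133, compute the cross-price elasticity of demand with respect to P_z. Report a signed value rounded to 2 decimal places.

At the given values, Q_d = 32850 − 80.4(167) − 0.217(56300) + 70.8(133) = 16622.5.
∂Q_d/∂P_z = 70.8.
E = (70.8) × (133/16622.5) = 0.5664…

0.57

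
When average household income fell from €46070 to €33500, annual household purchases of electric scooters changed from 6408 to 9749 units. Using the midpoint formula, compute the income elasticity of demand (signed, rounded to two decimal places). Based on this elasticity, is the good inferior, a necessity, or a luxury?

-1.31; inferior

%ΔQ = (9749 − 6408)/[( 6408 + 9749)/2] = 3341/8078.5 = 0.413566…
%ΔIncome = (33500 − 46070)/[( 46070 + 33500)/2] = -12570/39785 = -0.315948…
E_income = (3341/8078.5) / (-12570/39785) = -1.3089…
E_income < 0 ⇒ inferior good.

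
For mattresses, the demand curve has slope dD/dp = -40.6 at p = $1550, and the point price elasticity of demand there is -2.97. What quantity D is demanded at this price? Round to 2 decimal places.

21188.55

Ed = (dD/dp)·(p/D) ⇒ D = (dD/dp)·p/Ed = (-40.6)·1550/(-2.97) = 21188.5521…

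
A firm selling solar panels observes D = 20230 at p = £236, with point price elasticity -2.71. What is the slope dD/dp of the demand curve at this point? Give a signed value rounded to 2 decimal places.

Ed = (dD/dp)·(p/D) ⇒ dD/dp = Ed·D/p = (-2.71)·20230/236 = -232.3021…

-232.30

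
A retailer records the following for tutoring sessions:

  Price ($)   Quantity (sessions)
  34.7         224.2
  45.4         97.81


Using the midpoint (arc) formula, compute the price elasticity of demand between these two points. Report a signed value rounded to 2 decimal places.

%ΔQ = (97.81 − 224.2) / [(224.2 + 97.81)/2] = -126.39/161.005 = -0.785006…
%ΔP = (45.4 − 34.7) / [(34.7 + 45.4)/2] = 10.7/40.05 = 0.267166…
Arc Ed = %ΔQ / %ΔP = (-126.39/161.005) / (10.7/40.05) = -2.9382…

-2.94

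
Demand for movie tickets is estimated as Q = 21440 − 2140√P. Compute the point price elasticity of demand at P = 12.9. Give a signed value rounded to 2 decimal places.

-0.28

dQ/dP = −2140/(2√P) = -297.913. At P = 12.9, Q = 13753.9.
Ed = (dQ/dP)·(P/Q) = (-297.913) × (12.9/13753.9) = -0.2794…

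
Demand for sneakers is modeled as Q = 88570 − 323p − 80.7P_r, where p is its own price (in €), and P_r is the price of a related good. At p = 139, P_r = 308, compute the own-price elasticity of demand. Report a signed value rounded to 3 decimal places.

At the given values, Q = 88570 − 323(139) − 80.7(308) = 18817.4.
∂Q/∂p = −323.
E = (-323) × (139/18817.4) = -2.38593…

-2.386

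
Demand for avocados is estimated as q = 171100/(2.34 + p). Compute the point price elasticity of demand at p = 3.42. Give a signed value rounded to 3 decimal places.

-0.594

dq/dp = −171100/(2.34 + p)² = -5157.09. At p = 3.42, q = 29704.9.
Ed = (dq/dp)·(p/q) = (-5157.09) × (3.42/29704.9) = -0.59375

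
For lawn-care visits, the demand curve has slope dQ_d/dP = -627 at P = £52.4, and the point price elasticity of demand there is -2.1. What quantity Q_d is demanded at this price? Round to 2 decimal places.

15645.14

Ed = (dQ_d/dP)·(P/Q_d) ⇒ Q_d = (dQ_d/dP)·P/Ed = (-627)·52.4/(-2.1) = 15645.1428…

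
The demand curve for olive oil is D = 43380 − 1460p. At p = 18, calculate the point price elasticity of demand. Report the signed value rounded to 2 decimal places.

-1.54

dD/dp = −1460. At p = 18, D = 43380 − 1460(18) = 17100.
Ed = (dD/dp)·(p/D) = −1460 × (18/17100) = -1.5368…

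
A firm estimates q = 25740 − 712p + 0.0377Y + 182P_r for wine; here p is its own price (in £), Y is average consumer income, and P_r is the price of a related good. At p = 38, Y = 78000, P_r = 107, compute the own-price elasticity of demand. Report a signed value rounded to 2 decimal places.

-1.28

At the given values, q = 25740 − 712(38) + 0.0377(78000) + 182(107) = 21098.6.
∂q/∂p = −712.
E = (-712) × (38/21098.6) = -1.2823…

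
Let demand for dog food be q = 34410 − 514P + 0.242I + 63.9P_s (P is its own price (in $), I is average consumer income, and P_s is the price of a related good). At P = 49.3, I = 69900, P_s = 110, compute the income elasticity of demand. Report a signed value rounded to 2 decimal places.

At the given values, q = 34410 − 514(49.3) + 0.242(69900) + 63.9(110) = 33014.6.
∂q/∂I = 0.242.
E = (0.242) × (69900/33014.6) = 0.5123…

0.51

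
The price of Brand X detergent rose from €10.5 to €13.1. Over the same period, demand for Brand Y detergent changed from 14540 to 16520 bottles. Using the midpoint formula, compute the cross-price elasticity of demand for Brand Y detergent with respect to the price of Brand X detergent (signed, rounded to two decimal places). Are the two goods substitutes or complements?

0.58; substitutes

%ΔQ_{Brand Y detergent} = (16520 − 14540)/avg = 1980/15530 = 0.127495…
%ΔP_{Brand X detergent} = (13.1 − 10.5)/avg = 2.6/11.8 = 0.220338…
E_cross = (1980/15530) / (2.6/11.8) = 0.5786…
E_cross > 0 ⇒ the goods are substitutes.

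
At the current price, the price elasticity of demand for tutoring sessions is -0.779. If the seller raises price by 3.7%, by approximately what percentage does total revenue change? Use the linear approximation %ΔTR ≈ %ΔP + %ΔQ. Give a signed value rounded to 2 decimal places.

%ΔQ ≈ Ed × %ΔP = (-0.779) × (+3.7%) = -2.8823%
%ΔTR ≈ %ΔP + %ΔQ = (+3.7%) + (-2.8823%) = +0.8177%

+0.82%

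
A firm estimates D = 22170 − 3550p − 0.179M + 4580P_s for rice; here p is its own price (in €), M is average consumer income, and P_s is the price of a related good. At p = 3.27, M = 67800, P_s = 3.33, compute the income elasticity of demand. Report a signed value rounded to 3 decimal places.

-0.887

At the given values, D = 22170 − 3550(3.27) − 0.179(67800) + 4580(3.33) = 13676.7.
∂D/∂M = -0.179.
E = (-0.179) × (67800/13676.7) = -0.88736…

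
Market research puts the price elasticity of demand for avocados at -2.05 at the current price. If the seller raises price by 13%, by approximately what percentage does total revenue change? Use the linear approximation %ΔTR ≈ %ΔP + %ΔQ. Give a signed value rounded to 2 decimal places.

%ΔQ ≈ Ed × %ΔP = (-2.05) × (+13%) = -26.6500%
%ΔTR ≈ %ΔP + %ΔQ = (+13%) + (-26.6500%) = -13.6500%

-13.65%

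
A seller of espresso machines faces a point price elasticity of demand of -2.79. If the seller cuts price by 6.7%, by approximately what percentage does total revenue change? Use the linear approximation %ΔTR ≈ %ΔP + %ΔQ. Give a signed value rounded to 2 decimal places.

+11.99%

%ΔQ ≈ Ed × %ΔP = (-2.79) × (-6.7%) = +18.6930%
%ΔTR ≈ %ΔP + %ΔQ = (-6.7%) + (+18.6930%) = +11.9930%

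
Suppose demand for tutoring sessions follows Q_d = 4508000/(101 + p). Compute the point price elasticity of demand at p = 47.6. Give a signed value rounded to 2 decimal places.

-0.32

dQ_d/dp = −4508000/(101 + p)² = -204.149. At p = 47.6, Q_d = 30336.5.
Ed = (dQ_d/dp)·(p/Q_d) = (-204.149) × (47.6/30336.5) = -0.3203…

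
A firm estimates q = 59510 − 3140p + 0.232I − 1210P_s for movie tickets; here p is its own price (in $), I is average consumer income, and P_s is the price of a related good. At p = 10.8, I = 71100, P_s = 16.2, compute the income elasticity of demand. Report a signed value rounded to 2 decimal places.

At the given values, q = 59510 − 3140(10.8) + 0.232(71100) − 1210(16.2) = 22491.2.
∂q/∂I = 0.232.
E = (0.232) × (71100/22491.2) = 0.7334…

0.73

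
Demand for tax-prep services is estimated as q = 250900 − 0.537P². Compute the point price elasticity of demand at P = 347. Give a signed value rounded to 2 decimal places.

-0.69

dq/dP = −2·0.537·P = -372.678. At P = 347, q = 186240.367.
Ed = (dq/dP)·(P/q) = (-372.678) × (347/186240.367) = -0.6943…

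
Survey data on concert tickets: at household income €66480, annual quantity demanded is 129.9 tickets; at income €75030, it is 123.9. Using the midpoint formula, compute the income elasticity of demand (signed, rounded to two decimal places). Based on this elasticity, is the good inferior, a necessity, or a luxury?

-0.39; inferior

%ΔQ = (123.9 − 129.9)/[( 129.9 + 123.9)/2] = -6/126.9 = -0.047281…
%ΔIncome = (75030 − 66480)/[( 66480 + 75030)/2] = 8550/70755 = 0.120839…
E_income = (-6/126.9) / (8550/70755) = -0.3912…
E_income < 0 ⇒ inferior good.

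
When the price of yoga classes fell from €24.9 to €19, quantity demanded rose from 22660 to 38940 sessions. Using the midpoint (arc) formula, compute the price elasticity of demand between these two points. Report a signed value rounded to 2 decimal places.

-1.97

%ΔQ = (38940 − 22660) / [(22660 + 38940)/2] = 16280/30800 = 0.528571…
%ΔP = (19 − 24.9) / [(24.9 + 19)/2] = -5.9/21.95 = -0.268792…
Arc Ed = %ΔQ / %ΔP = (16280/30800) / (-5.9/21.95) = -1.9664…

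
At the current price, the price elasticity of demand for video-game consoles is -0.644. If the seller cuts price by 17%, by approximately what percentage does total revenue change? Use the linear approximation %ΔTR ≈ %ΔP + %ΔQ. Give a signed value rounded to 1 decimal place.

-6.1%

%ΔQ ≈ Ed × %ΔP = (-0.644) × (-17%) = +10.9480%
%ΔTR ≈ %ΔP + %ΔQ = (-17%) + (+10.9480%) = -6.0520%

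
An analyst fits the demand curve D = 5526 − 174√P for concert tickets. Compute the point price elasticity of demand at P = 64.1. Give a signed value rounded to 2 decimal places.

dD/dP = −174/(2√P) = -10.8665. At P = 64.1, D = 4132.91.
Ed = (dD/dP)·(P/D) = (-10.8665) × (64.1/4132.91) = -0.1685…

-0.17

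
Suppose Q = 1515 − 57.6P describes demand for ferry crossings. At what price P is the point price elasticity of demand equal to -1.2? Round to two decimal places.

Ed = −57.6P/(1515 − 57.6P). Set this equal to -1.2:
57.6P = 1.2·(1515 − 57.6P) ⇒ 57.6P(1 + 1.2) = 1.2·1515
P = 1.2·1515 / (57.6·2.2) = 14.3465…

14.35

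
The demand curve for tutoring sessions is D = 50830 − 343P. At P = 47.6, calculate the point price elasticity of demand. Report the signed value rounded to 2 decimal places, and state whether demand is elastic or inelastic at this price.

dD/dP = −343. At P = 47.6, D = 50830 − 343(47.6) = 34503.2.
Ed = (dD/dP)·(P/D) = −343 × (47.6/34503.2) = -0.4731…
|Ed| = 0.47 < 1, so demand is inelastic.

-0.47; inelastic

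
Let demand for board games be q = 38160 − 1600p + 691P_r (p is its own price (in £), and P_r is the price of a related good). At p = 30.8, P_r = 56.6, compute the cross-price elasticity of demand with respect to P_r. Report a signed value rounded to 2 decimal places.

1.40

At the given values, q = 38160 − 1600(30.8) + 691(56.6) = 27990.6.
∂q/∂P_r = 691.
E = (691) × (56.6/27990.6) = 1.3972…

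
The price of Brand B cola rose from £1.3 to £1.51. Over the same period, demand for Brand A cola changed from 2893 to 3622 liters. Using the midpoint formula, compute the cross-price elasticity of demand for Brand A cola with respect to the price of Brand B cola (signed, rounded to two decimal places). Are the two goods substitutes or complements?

%ΔQ_{Brand A cola} = (3622 − 2893)/avg = 729/3257.5 = 0.223791…
%ΔP_{Brand B cola} = (1.51 − 1.3)/avg = 0.21/1.405 = 0.149466…
E_cross = (729/3257.5) / (0.21/1.405) = 1.4972…
E_cross > 0 ⇒ the goods are substitutes.

1.50; substitutes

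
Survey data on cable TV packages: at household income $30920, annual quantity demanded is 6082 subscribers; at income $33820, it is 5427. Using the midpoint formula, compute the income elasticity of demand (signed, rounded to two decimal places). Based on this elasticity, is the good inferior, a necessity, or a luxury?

%ΔQ = (5427 − 6082)/[( 6082 + 5427)/2] = -655/5754.5 = -0.113823…
%ΔIncome = (33820 − 30920)/[( 30920 + 33820)/2] = 2900/32370 = 0.089589…
E_income = (-655/5754.5) / (2900/32370) = -1.2705…
E_income < 0 ⇒ inferior good.

-1.27; inferior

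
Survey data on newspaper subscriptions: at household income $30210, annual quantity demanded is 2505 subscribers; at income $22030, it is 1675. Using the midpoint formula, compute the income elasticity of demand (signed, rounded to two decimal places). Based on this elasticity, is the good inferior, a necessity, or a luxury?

%ΔQ = (1675 − 2505)/[( 2505 + 1675)/2] = -830/2090 = -0.397129…
%ΔIncome = (22030 − 30210)/[( 30210 + 22030)/2] = -8180/26120 = -0.313169…
E_income = (-830/2090) / (-8180/26120) = 1.2680…
E_income > 1 ⇒ normal good, luxury.

1.27; luxury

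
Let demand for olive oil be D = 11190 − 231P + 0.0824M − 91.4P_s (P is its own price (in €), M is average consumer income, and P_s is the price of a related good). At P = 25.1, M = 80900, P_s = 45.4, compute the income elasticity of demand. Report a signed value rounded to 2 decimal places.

At the given values, D = 11190 − 231(25.1) + 0.0824(80900) − 91.4(45.4) = 7908.5.
∂D/∂M = 0.0824.
E = (0.0824) × (80900/7908.5) = 0.8429…

0.84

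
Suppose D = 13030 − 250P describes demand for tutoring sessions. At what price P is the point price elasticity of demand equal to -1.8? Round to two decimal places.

Ed = −250P/(13030 − 250P). Set this equal to -1.8:
250P = 1.8·(13030 − 250P) ⇒ 250P(1 + 1.8) = 1.8·13030
P = 1.8·13030 / (250·2.8) = 33.5057…

33.51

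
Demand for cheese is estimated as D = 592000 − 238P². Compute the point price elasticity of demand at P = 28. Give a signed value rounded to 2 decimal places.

dD/dP = −2·238·P = -13328. At P = 28, D = 405408.
Ed = (dD/dP)·(P/D) = (-13328) × (28/405408) = -0.9205…

-0.92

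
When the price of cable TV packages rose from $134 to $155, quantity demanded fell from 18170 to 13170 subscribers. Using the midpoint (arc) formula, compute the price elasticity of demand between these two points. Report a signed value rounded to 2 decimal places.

-2.20

%ΔQ = (13170 − 18170) / [(18170 + 13170)/2] = -5000/15670 = -0.319081…
%ΔP = (155 − 134) / [(134 + 155)/2] = 21/144.5 = 0.145328…
Arc Ed = %ΔQ / %ΔP = (-5000/15670) / (21/144.5) = -2.1955…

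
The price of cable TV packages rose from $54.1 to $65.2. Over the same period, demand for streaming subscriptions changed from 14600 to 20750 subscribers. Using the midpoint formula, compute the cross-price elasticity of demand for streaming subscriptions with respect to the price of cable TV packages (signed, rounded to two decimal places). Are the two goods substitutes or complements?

%ΔQ_{streaming subscriptions} = (20750 − 14600)/avg = 6150/17675 = 0.347949…
%ΔP_{cable TV packages} = (65.2 − 54.1)/avg = 11.1/59.65 = 0.186085…
E_cross = (6150/17675) / (11.1/59.65) = 1.8698…
E_cross > 0 ⇒ the goods are substitutes.

1.87; substitutes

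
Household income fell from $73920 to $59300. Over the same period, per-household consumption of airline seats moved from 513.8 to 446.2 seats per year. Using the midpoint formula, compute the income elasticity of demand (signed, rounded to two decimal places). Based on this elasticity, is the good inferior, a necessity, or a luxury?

%ΔQ = (446.2 − 513.8)/[( 513.8 + 446.2)/2] = -67.6/480 = -0.140833…
%ΔIncome = (59300 − 73920)/[( 73920 + 59300)/2] = -14620/66610 = -0.219486…
E_income = (-67.6/480) / (-14620/66610) = 0.6416…
0 < E_income < 1 ⇒ normal good, necessity.

0.64; necessity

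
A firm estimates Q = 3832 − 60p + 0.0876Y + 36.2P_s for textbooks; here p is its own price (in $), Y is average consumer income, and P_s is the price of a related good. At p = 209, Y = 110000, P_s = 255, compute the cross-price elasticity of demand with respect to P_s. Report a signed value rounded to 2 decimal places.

0.91

At the given values, Q = 3832 − 60(209) + 0.0876(110000) + 36.2(255) = 10159.
∂Q/∂P_s = 36.2.
E = (36.2) × (255/10159) = 0.9086…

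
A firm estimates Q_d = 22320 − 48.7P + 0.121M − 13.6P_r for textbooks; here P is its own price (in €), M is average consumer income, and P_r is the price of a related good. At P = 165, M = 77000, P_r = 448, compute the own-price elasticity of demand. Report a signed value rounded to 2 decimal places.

At the given values, Q_d = 22320 − 48.7(165) + 0.121(77000) − 13.6(448) = 17508.7.
∂Q_d/∂P = −48.7.
E = (-48.7) × (165/17508.7) = -0.4589…

-0.46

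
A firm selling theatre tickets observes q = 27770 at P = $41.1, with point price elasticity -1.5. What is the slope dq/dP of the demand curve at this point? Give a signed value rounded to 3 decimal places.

Ed = (dq/dP)·(P/q) ⇒ dq/dP = Ed·q/P = (-1.5)·27770/41.1 = -1013.50364…

-1013.504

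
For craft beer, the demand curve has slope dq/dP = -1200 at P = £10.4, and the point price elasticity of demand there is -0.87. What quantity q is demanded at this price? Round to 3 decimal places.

14344.828

Ed = (dq/dP)·(P/q) ⇒ q = (dq/dP)·P/Ed = (-1200)·10.4/(-0.87) = 14344.82758…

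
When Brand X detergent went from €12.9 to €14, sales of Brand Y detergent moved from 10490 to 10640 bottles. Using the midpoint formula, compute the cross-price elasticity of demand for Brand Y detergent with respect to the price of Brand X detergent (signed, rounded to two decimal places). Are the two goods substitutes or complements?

%ΔQ_{Brand Y detergent} = (10640 − 10490)/avg = 150/10565 = 0.014197…
%ΔP_{Brand X detergent} = (14 − 12.9)/avg = 1.1/13.45 = 0.081784…
E_cross = (150/10565) / (1.1/13.45) = 0.1736…
E_cross > 0 ⇒ the goods are substitutes.

0.17; substitutes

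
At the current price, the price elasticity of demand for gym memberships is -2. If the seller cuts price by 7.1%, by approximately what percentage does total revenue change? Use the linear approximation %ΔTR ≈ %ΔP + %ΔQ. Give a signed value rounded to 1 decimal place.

%ΔQ ≈ Ed × %ΔP = (-2) × (-7.1%) = +14.2000%
%ΔTR ≈ %ΔP + %ΔQ = (-7.1%) + (+14.2000%) = +7.1000%

+7.1%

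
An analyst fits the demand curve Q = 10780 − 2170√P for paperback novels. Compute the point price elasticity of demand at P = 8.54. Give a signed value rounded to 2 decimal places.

dQ/dP = −2170/(2√P) = -371.279. At P = 8.54, Q = 4438.55.
Ed = (dQ/dP)·(P/Q) = (-371.279) × (8.54/4438.55) = -0.7143…

-0.71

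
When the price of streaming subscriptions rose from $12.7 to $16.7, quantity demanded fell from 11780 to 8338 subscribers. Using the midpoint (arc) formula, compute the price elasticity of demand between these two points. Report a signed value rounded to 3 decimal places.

-1.258

%ΔQ = (8338 − 11780) / [(11780 + 8338)/2] = -3442/10059 = -0.342181…
%ΔP = (16.7 − 12.7) / [(12.7 + 16.7)/2] = 4/14.7 = 0.272108…
Arc Ed = %ΔQ / %ΔP = (-3442/10059) / (4/14.7) = -1.25751…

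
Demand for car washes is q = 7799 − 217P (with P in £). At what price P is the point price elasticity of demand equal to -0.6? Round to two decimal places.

13.48

Ed = −217P/(7799 − 217P). Set this equal to -0.6:
217P = 0.6·(7799 − 217P) ⇒ 217P(1 + 0.6) = 0.6·7799
P = 0.6·7799 / (217·1.6) = 13.4775…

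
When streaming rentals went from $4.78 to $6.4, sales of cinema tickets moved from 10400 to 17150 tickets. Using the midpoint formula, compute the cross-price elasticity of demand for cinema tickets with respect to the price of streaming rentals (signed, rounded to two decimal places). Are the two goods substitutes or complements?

%ΔQ_{cinema tickets} = (17150 − 10400)/avg = 6750/13775 = 0.490018…
%ΔP_{streaming rentals} = (6.4 − 4.78)/avg = 1.62/5.59 = 0.289803…
E_cross = (6750/13775) / (1.62/5.59) = 1.6908…
E_cross > 0 ⇒ the goods are substitutes.

1.69; substitutes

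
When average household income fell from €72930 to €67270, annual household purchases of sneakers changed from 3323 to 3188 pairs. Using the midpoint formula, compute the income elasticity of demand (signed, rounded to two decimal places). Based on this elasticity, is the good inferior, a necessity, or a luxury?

0.51; necessity

%ΔQ = (3188 − 3323)/[( 3323 + 3188)/2] = -135/3255.5 = -0.041468…
%ΔIncome = (67270 − 72930)/[( 72930 + 67270)/2] = -5660/70100 = -0.080741…
E_income = (-135/3255.5) / (-5660/70100) = 0.5135…
0 < E_income < 1 ⇒ normal good, necessity.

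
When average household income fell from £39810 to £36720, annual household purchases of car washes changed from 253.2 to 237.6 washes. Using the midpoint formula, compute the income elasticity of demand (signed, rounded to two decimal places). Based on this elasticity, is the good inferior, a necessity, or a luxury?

0.79; necessity

%ΔQ = (237.6 − 253.2)/[( 253.2 + 237.6)/2] = -15.6/245.4 = -0.063569…
%ΔIncome = (36720 − 39810)/[( 39810 + 36720)/2] = -3090/38265 = -0.080752…
E_income = (-15.6/245.4) / (-3090/38265) = 0.7872…
0 < E_income < 1 ⇒ normal good, necessity.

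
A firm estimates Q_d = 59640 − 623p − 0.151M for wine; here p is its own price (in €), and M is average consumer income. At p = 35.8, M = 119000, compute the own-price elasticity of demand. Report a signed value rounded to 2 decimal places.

At the given values, Q_d = 59640 − 623(35.8) − 0.151(119000) = 19367.6.
∂Q_d/∂p = −623.
E = (-623) × (35.8/19367.6) = -1.1515…

-1.15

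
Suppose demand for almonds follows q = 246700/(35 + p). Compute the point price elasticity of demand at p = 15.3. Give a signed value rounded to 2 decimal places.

-0.30

dq/dp = −246700/(35 + p)² = -97.5064. At p = 15.3, q = 4904.57.
Ed = (dq/dp)·(p/q) = (-97.5064) × (15.3/4904.57) = -0.3041…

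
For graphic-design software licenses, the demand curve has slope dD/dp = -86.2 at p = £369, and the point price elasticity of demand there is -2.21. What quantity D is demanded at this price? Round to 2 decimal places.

Ed = (dD/dp)·(p/D) ⇒ D = (dD/dp)·p/Ed = (-86.2)·369/(-2.21) = 14392.6696…

14392.67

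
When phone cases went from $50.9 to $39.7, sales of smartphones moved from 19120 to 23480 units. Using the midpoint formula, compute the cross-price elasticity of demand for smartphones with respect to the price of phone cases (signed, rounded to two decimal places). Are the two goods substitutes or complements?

%ΔQ_{smartphones} = (23480 − 19120)/avg = 4360/21300 = 0.204694…
%ΔP_{phone cases} = (39.7 − 50.9)/avg = -11.2/45.3 = -0.247240…
E_cross = (4360/21300) / (-11.2/45.3) = -0.8279…
E_cross < 0 ⇒ the goods are complements.

-0.83; complements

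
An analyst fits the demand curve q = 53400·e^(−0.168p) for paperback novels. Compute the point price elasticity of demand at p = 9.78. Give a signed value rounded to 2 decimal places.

dq/dp = −0.168·q = -1734.95. At p = 9.78, q = 10327.1.
Ed = (dq/dp)·(p/q) = (-1734.95) × (9.78/10327.1) = -1.6430…

-1.64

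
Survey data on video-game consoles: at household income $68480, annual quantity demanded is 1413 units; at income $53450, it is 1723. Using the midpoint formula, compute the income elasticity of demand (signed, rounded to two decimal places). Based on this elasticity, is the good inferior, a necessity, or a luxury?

%ΔQ = (1723 − 1413)/[( 1413 + 1723)/2] = 310/1568 = 0.197704…
%ΔIncome = (53450 − 68480)/[( 68480 + 53450)/2] = -15030/60965 = -0.246534…
E_income = (310/1568) / (-15030/60965) = -0.8019…
E_income < 0 ⇒ inferior good.

-0.80; inferior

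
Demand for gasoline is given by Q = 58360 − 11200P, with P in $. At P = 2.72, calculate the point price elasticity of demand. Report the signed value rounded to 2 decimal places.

-1.09

dQ/dP = −11200. At P = 2.72, Q = 58360 − 11200(2.72) = 27896.
Ed = (dQ/dP)·(P/Q) = −11200 × (2.72/27896) = -1.0920…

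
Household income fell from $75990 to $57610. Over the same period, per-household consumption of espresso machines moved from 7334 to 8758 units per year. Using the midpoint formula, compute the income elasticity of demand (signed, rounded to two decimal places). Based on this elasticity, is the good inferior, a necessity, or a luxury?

%ΔQ = (8758 − 7334)/[( 7334 + 8758)/2] = 1424/8046 = 0.176982…
%ΔIncome = (57610 − 75990)/[( 75990 + 57610)/2] = -18380/66800 = -0.275149…
E_income = (1424/8046) / (-18380/66800) = -0.6432…
E_income < 0 ⇒ inferior good.

-0.64; inferior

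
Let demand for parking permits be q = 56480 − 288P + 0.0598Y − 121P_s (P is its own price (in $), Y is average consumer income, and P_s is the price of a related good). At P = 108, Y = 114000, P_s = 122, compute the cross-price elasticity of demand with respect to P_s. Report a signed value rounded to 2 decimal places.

At the given values, q = 56480 − 288(108) + 0.0598(114000) − 121(122) = 17431.2.
∂q/∂P_s = -121.
E = (-121) × (122/17431.2) = -0.8468…

-0.85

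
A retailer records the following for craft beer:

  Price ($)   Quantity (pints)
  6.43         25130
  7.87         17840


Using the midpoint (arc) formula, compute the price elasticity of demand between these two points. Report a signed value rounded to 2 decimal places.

-1.68

%ΔQ = (17840 − 25130) / [(25130 + 17840)/2] = -7290/21485 = -0.339306…
%ΔP = (7.87 − 6.43) / [(6.43 + 7.87)/2] = 1.44/7.15 = 0.201398…
Arc Ed = %ΔQ / %ΔP = (-7290/21485) / (1.44/7.15) = -1.6847…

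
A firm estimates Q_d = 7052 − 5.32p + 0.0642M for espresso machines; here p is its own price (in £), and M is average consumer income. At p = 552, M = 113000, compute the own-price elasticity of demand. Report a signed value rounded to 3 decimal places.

-0.258

At the given values, Q_d = 7052 − 5.32(552) + 0.0642(113000) = 11369.96.
∂Q_d/∂p = −5.32.
E = (-5.32) × (552/11369.96) = -0.25828…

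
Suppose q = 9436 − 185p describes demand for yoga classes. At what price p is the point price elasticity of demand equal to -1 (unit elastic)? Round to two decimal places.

25.50

Ed = −185p/(9436 − 185p). Set this equal to -1:
185p = 1·(9436 − 185p) ⇒ 185p(1 + 1) = 1·9436
p = 1·9436 / (185·2) = 25.5027…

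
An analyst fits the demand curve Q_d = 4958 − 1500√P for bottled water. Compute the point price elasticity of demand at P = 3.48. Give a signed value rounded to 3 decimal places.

-0.648

dQ_d/dP = −1500/(2√P) = -402.042. At P = 3.48, Q_d = 2159.79.
Ed = (dQ_d/dP)·(P/Q_d) = (-402.042) × (3.48/2159.79) = -0.64779…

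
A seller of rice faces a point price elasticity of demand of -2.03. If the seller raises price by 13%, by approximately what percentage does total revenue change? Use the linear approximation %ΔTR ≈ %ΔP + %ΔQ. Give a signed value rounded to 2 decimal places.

-13.39%

%ΔQ ≈ Ed × %ΔP = (-2.03) × (+13%) = -26.3900%
%ΔTR ≈ %ΔP + %ΔQ = (+13%) + (-26.3900%) = -13.3900%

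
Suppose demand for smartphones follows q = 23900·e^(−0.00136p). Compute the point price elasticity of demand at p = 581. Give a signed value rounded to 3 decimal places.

dq/dp = −0.00136·q = -14.7494. At p = 581, q = 10845.2.
Ed = (dq/dp)·(p/q) = (-14.7494) × (581/10845.2) = -0.79016

-0.790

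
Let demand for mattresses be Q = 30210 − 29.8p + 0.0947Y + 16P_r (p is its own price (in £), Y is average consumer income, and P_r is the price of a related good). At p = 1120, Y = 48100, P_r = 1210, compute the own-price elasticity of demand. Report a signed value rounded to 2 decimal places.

-1.61

At the given values, Q = 30210 − 29.8(1120) + 0.0947(48100) + 16(1210) = 20749.07.
∂Q/∂p = −29.8.
E = (-29.8) × (1120/20749.07) = -1.6085…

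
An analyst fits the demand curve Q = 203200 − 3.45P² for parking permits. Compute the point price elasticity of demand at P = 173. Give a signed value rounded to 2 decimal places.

dQ/dP = −2·3.45·P = -1193.7. At P = 173, Q = 99944.95.
Ed = (dQ/dP)·(P/Q) = (-1193.7) × (173/99944.95) = -2.0662…

-2.07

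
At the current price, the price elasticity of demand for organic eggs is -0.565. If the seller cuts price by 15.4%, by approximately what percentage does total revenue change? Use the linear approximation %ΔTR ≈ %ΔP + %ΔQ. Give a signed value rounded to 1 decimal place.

-6.7%

%ΔQ ≈ Ed × %ΔP = (-0.565) × (-15.4%) = +8.7010%
%ΔTR ≈ %ΔP + %ΔQ = (-15.4%) + (+8.7010%) = -6.6990%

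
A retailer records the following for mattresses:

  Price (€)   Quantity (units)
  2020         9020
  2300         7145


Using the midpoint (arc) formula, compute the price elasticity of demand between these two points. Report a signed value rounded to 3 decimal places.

-1.790

%ΔQ = (7145 − 9020) / [(9020 + 7145)/2] = -1875/8082.5 = -0.231982…
%ΔP = (2300 − 2020) / [(2020 + 2300)/2] = 280/2160 = 0.129629…
Arc Ed = %ΔQ / %ΔP = (-1875/8082.5) / (280/2160) = -1.78958…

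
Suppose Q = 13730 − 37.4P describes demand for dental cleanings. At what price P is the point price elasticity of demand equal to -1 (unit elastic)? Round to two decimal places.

Ed = −37.4P/(13730 − 37.4P). Set this equal to -1:
37.4P = 1·(13730 − 37.4P) ⇒ 37.4P(1 + 1) = 1·13730
P = 1·13730 / (37.4·2) = 183.5561…

183.56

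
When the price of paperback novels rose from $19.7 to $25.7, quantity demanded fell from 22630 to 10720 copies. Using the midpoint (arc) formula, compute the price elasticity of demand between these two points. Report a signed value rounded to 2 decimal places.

-2.70

%ΔQ = (10720 − 22630) / [(22630 + 10720)/2] = -11910/16675 = -0.714242…
%ΔP = (25.7 − 19.7) / [(19.7 + 25.7)/2] = 6/22.7 = 0.264317…
Arc Ed = %ΔQ / %ΔP = (-11910/16675) / (6/22.7) = -2.7022…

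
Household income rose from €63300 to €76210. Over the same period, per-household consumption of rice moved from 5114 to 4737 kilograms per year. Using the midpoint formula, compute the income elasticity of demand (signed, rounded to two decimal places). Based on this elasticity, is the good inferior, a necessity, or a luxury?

-0.41; inferior

%ΔQ = (4737 − 5114)/[( 5114 + 4737)/2] = -377/4925.5 = -0.076540…
%ΔIncome = (76210 − 63300)/[( 63300 + 76210)/2] = 12910/69755 = 0.185076…
E_income = (-377/4925.5) / (12910/69755) = -0.4135…
E_income < 0 ⇒ inferior good.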